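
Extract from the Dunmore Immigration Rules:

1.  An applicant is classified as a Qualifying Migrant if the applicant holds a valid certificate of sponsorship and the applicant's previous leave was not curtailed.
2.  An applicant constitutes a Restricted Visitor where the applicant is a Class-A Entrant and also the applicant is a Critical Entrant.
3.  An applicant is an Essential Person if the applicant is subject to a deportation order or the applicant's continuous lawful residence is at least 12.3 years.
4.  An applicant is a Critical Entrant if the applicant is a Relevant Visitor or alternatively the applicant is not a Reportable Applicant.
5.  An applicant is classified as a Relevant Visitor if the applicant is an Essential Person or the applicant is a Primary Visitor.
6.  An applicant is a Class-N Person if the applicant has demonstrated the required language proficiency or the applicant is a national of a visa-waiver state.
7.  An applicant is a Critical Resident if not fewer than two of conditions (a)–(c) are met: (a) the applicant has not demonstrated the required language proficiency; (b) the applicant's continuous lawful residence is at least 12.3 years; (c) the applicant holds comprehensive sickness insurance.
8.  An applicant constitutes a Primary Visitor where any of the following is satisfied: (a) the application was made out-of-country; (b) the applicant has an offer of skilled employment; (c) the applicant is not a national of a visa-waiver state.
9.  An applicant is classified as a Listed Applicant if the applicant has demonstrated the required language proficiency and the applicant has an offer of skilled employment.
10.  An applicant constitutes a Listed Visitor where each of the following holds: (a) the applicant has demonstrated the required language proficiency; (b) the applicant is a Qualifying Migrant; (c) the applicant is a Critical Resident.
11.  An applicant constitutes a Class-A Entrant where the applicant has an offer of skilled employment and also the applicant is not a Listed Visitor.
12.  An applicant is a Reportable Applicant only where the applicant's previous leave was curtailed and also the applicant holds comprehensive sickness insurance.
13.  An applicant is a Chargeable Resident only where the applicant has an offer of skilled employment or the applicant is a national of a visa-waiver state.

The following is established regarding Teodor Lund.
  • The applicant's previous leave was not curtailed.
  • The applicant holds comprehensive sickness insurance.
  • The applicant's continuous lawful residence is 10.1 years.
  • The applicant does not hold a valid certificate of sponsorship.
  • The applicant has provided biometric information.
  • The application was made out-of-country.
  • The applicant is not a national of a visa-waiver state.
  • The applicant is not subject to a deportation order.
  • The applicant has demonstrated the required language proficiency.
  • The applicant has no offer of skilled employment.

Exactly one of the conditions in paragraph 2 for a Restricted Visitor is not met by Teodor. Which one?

paragraph 1 — Qualifying Migrant: [the applicant holds a valid certificate of sponsorship? no] AND [the applicant's previous leave was not curtailed? yes] → not satisfied.
paragraph 7 — Critical Resident: the applicant has not demonstrated the required language proficiency? no; applicant's continuous lawful residence: 10.1 years ≥ 12.3 years? no; the applicant holds comprehensive sickness insurance? yes — 1 of 3 hold (need ≥2) → not satisfied.
paragraph 10 — Listed Visitor: [the applicant has demonstrated the required language proficiency? yes] AND [Qualifying Migrant (paragraph 1)? no] AND [Critical Resident (paragraph 7)? no] → not satisfied.
paragraph 11 — Class-A Entrant: [the applicant has an offer of skilled employment? no] AND [not a Listed Visitor (paragraph 10)? yes] → not satisfied.
paragraph 3 — Essential Person: [the applicant is subject to a deportation order? no] OR [applicant's continuous lawful residence: 10.1 years ≥ 12.3 years? no] → not satisfied.
paragraph 8 — Primary Visitor: [the application was made out-of-country? yes] OR [the applicant has an offer of skilled employment? no] OR [the applicant is not a national of a visa-waiver state? yes] → satisfied.
paragraph 5 — Relevant Visitor: [Essential Person (paragraph 3)? no] OR [Primary Visitor (paragraph 8)? yes] → satisfied.
paragraph 12 — Reportable Applicant: [the applicant's previous leave was curtailed? no] AND [the applicant holds comprehensive sickness insurance? yes] → not satisfied.
paragraph 4 — Critical Entrant: [Relevant Visitor (paragraph 5)? yes] OR [not a Reportable Applicant (paragraph 12)? yes] → satisfied.
paragraph 2 — Restricted Visitor: [Class-A Entrant (paragraph 11)? no] AND [Critical Entrant (paragraph 4)? yes] → not satisfied.

Class-A Entrant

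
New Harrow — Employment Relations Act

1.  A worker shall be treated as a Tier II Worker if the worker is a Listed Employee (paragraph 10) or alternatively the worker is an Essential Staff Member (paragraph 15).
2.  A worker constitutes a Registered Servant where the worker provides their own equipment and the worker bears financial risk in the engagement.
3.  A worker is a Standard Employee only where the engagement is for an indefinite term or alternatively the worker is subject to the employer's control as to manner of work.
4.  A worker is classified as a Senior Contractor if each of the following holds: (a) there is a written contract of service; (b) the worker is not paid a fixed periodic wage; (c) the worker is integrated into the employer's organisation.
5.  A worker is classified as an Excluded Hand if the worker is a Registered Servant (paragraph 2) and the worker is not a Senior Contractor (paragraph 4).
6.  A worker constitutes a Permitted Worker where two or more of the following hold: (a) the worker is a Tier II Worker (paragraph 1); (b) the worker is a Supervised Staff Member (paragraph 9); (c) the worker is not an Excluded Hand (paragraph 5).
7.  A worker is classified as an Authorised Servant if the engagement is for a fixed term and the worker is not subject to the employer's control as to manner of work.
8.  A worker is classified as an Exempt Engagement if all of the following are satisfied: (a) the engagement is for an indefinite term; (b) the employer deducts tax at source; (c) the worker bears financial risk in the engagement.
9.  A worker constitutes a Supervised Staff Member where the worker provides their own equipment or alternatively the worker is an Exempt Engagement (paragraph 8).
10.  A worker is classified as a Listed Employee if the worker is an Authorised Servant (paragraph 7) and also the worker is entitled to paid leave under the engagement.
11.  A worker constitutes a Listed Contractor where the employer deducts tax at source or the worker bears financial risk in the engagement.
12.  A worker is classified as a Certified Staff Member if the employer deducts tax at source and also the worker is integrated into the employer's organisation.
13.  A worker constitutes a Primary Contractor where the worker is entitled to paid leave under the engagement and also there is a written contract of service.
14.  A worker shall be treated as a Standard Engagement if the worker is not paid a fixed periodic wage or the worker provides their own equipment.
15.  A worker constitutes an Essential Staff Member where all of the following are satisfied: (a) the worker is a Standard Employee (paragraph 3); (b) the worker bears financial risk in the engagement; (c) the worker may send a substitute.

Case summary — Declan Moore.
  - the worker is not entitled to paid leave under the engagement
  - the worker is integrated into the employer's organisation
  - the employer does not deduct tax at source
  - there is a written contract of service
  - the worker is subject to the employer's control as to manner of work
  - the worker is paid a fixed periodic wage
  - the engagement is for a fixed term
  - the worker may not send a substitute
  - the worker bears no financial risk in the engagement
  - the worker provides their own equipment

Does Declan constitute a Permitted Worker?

Under paragraph 7: the engagement is for a fixed term? yes; and the worker is not subject to the employer's control as to manner of work? no. So the worker is not an Authorised Servant.
Under paragraph 10: Authorised Servant (paragraph 7)? no; and the worker is entitled to paid leave under the engagement? no. So the worker is not a Listed Employee.
Under paragraph 3: the engagement is for an indefinite term? no; or the worker is subject to the employer's control as to manner of work? yes. So the worker is a Standard Employee.
Under paragraph 15: Standard Employee (paragraph 3)? yes; and the worker bears financial risk in the engagement? no; and the worker may send a substitute? no. So the worker is not an Essential Staff Member.
Under paragraph 1: Listed Employee (paragraph 10)? no; or Essential Staff Member (paragraph 15)? no. So the worker is not a Tier II Worker.
Under paragraph 8: the engagement is for an indefinite term? no; and the employer deducts tax at source? no; and the worker bears financial risk in the engagement? no. So the worker is not an Exempt Engagement.
Under paragraph 9: the worker provides their own equipment? yes; or Exempt Engagement (paragraph 8)? no. So the worker is a Supervised Staff Member.
Under paragraph 2: the worker provides their own equipment? yes; and the worker bears financial risk in the engagement? no. So the worker is not a Registered Servant.
Under paragraph 4: there is a written contract of service? yes; and the worker is not paid a fixed periodic wage? no; and the worker is integrated into the employer's organisation? yes. So the worker is not a Senior Contractor.
Under paragraph 5: Registered Servant (paragraph 2)? no; and not a Senior Contractor (paragraph 4)? yes. So the worker is not an Excluded Hand.
Under paragraph 6: Tier II Worker (paragraph 1)? no; Supervised Staff Member (paragraph 9)? yes; not an Excluded Hand (paragraph 5)? yes — 2 of 3 hold (need ≥2) → satisfied.

Yes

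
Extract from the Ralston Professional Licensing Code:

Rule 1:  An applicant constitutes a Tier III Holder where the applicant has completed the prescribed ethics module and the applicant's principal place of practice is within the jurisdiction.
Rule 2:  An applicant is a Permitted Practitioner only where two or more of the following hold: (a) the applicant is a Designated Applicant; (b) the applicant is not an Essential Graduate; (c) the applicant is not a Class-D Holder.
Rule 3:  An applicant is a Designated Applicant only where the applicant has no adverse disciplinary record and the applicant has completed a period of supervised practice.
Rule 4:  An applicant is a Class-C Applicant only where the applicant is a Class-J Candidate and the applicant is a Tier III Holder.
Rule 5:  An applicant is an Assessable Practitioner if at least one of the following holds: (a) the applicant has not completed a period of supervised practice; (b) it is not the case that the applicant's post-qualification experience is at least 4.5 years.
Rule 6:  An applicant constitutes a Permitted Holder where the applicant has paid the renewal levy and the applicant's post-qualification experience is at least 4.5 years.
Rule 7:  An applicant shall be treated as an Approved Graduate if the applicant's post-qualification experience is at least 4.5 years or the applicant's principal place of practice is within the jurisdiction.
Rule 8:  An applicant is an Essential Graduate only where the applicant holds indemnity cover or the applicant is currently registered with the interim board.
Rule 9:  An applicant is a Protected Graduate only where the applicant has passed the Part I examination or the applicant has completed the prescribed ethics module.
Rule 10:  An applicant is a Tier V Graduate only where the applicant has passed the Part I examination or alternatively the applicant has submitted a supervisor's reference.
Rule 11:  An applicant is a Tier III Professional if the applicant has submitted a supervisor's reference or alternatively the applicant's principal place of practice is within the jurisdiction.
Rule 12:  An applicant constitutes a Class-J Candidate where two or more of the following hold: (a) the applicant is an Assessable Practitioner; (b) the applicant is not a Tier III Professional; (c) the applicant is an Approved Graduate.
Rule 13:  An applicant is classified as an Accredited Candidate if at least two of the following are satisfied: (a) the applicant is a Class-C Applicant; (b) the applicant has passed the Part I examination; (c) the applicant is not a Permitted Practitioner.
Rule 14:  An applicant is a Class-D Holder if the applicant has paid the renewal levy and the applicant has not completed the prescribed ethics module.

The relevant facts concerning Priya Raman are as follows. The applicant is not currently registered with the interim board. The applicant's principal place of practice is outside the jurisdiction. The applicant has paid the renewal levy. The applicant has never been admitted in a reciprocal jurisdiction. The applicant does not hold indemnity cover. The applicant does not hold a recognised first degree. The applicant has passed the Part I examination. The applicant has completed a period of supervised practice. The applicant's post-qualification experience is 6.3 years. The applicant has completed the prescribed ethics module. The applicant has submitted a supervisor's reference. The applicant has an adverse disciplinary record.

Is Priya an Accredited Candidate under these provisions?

No

Under rule 5: the applicant has not completed a period of supervised practice? no; or applicant's post-qualification experience: 6.3 years ≥ 4.5 years? yes, so negated condition no. So the applicant is not an Assessable Practitioner.
Under rule 11: the applicant has submitted a supervisor's reference? yes; or the applicant's principal place of practice is within the jurisdiction? no. So the applicant is a Tier III Professional.
Under rule 7: applicant's post-qualification experience: 6.3 years ≥ 4.5 years? yes; or the applicant's principal place of practice is within the jurisdiction? no. So the applicant is an Approved Graduate.
Under rule 12: Assessable Practitioner (rule 5)? no; not a Tier III Professional (rule 11)? no; Approved Graduate (rule 7)? yes — 1 of 3 hold (need ≥2) → not satisfied.
Under rule 1: the applicant has completed the prescribed ethics module? yes; and the applicant's principal place of practice is within the jurisdiction? no. So the applicant is not a Tier III Holder.
Under rule 4: Class-J Candidate (rule 12)? no; and Tier III Holder (rule 1)? no. So the applicant is not a Class-C Applicant.
Under rule 3: the applicant has no adverse disciplinary record? no; and the applicant has completed a period of supervised practice? yes. So the applicant is not a Designated Applicant.
Under rule 8: the applicant holds indemnity cover? no; or the applicant is currently registered with the interim board? no. So the applicant is not an Essential Graduate.
Under rule 14: the applicant has paid the renewal levy? yes; and the applicant has not completed the prescribed ethics module? no. So the applicant is not a Class-D Holder.
Under rule 2: Designated Applicant (rule 3)? no; not an Essential Graduate (rule 8)? yes; not a Class-D Holder (rule 14)? yes — 2 of 3 hold (need ≥2) → satisfied.
Under rule 13: Class-C Applicant (rule 4)? no; the applicant has passed the Part I examination? yes; not a Permitted Practitioner (rule 2)? no — 1 of 3 hold (need ≥2) → not satisfied.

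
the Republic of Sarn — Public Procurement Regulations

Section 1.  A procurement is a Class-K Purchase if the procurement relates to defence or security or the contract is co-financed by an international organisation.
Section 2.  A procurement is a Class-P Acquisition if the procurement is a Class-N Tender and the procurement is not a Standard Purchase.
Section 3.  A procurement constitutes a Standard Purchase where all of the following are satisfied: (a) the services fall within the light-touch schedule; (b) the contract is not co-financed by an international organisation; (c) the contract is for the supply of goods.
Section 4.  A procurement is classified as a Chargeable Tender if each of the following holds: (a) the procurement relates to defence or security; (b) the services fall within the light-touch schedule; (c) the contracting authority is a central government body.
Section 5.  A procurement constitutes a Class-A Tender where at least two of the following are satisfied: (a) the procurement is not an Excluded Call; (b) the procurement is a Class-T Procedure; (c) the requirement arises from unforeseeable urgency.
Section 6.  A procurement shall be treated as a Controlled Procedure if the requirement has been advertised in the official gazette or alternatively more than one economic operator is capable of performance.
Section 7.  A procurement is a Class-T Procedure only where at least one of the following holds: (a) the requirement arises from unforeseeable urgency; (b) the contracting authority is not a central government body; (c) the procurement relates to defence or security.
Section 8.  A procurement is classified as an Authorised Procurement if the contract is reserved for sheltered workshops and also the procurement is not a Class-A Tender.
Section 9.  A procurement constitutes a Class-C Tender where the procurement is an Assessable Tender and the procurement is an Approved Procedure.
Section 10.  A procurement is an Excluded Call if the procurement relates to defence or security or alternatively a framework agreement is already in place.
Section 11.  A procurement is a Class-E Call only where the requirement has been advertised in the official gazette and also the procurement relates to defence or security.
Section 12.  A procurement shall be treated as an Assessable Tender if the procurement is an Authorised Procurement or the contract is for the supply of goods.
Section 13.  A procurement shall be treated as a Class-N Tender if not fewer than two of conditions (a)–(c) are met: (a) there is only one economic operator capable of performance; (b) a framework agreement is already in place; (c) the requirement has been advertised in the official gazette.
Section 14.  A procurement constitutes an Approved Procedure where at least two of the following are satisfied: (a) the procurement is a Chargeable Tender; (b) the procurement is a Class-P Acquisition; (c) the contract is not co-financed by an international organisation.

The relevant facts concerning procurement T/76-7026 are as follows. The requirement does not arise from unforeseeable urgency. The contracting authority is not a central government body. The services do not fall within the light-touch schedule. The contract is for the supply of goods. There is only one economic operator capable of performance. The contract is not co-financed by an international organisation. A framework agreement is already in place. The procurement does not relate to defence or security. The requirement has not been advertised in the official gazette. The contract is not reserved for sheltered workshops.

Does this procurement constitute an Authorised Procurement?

No

section 10 — Excluded Call: [the procurement relates to defence or security? no] OR [a framework agreement is already in place? yes] → satisfied.
section 7 — Class-T Procedure: [the requirement arises from unforeseeable urgency? no] OR [the contracting authority is not a central government body? yes] OR [the procurement relates to defence or security? no] → satisfied.
section 5 — Class-A Tender: not an Excluded Call (section 10)? no; Class-T Procedure (section 7)? yes; the requirement arises from unforeseeable urgency? no — 1 of 3 hold (need ≥2) → not satisfied.
section 8 — Authorised Procurement: [the contract is reserved for sheltered workshops? no] AND [not a Class-A Tender (section 5)? yes] → not satisfied.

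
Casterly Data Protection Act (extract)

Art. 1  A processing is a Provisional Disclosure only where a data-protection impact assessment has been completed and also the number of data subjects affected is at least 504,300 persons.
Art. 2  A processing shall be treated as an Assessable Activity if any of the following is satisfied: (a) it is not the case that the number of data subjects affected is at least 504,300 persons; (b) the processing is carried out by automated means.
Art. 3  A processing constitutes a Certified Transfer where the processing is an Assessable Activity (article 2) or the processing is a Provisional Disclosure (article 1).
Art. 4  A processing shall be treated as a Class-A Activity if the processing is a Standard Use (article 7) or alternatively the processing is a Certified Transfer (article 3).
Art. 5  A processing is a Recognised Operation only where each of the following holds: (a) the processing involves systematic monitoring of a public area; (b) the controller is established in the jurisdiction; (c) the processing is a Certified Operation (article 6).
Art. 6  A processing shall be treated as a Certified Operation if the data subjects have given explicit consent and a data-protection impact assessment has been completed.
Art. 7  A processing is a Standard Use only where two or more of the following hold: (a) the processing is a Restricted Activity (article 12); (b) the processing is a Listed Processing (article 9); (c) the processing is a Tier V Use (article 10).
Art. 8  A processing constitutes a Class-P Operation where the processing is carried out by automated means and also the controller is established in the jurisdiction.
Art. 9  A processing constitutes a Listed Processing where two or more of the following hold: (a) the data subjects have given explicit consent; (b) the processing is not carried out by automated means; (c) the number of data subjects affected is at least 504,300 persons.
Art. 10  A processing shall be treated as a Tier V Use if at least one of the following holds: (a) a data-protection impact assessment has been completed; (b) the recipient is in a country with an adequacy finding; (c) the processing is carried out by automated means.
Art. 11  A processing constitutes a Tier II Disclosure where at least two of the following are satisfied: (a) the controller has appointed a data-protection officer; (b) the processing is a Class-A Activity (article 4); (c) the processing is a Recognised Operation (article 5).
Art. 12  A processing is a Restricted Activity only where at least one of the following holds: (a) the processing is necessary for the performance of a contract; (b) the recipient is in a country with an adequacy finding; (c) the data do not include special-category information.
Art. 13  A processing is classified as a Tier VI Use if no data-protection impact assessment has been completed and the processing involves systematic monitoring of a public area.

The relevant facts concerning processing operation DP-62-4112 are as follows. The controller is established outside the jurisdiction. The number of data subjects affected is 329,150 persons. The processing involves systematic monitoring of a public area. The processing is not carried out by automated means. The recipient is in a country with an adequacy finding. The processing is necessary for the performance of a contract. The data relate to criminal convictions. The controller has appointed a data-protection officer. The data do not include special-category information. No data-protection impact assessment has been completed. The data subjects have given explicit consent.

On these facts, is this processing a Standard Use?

article 12 — Restricted Activity: [the processing is necessary for the performance of a contract? yes] OR [the recipient is in a country with an adequacy finding? yes] OR [the data do not include special-category information? yes] → satisfied.
article 9 — Listed Processing: the data subjects have given explicit consent? yes; the processing is not carried out by automated means? yes; number of data subjects affected: 329,150 persons ≥ 504,300 persons? no — 2 of 3 hold (need ≥2) → satisfied.
article 10 — Tier V Use: [a data-protection impact assessment has been completed? no] OR [the recipient is in a country with an adequacy finding? yes] OR [the processing is carried out by automated means? no] → satisfied.
article 7 — Standard Use: Restricted Activity (article 12)? yes; Listed Processing (article 9)? yes; Tier V Use (article 10)? yes — 3 of 3 hold (need ≥2) → satisfied.

Yes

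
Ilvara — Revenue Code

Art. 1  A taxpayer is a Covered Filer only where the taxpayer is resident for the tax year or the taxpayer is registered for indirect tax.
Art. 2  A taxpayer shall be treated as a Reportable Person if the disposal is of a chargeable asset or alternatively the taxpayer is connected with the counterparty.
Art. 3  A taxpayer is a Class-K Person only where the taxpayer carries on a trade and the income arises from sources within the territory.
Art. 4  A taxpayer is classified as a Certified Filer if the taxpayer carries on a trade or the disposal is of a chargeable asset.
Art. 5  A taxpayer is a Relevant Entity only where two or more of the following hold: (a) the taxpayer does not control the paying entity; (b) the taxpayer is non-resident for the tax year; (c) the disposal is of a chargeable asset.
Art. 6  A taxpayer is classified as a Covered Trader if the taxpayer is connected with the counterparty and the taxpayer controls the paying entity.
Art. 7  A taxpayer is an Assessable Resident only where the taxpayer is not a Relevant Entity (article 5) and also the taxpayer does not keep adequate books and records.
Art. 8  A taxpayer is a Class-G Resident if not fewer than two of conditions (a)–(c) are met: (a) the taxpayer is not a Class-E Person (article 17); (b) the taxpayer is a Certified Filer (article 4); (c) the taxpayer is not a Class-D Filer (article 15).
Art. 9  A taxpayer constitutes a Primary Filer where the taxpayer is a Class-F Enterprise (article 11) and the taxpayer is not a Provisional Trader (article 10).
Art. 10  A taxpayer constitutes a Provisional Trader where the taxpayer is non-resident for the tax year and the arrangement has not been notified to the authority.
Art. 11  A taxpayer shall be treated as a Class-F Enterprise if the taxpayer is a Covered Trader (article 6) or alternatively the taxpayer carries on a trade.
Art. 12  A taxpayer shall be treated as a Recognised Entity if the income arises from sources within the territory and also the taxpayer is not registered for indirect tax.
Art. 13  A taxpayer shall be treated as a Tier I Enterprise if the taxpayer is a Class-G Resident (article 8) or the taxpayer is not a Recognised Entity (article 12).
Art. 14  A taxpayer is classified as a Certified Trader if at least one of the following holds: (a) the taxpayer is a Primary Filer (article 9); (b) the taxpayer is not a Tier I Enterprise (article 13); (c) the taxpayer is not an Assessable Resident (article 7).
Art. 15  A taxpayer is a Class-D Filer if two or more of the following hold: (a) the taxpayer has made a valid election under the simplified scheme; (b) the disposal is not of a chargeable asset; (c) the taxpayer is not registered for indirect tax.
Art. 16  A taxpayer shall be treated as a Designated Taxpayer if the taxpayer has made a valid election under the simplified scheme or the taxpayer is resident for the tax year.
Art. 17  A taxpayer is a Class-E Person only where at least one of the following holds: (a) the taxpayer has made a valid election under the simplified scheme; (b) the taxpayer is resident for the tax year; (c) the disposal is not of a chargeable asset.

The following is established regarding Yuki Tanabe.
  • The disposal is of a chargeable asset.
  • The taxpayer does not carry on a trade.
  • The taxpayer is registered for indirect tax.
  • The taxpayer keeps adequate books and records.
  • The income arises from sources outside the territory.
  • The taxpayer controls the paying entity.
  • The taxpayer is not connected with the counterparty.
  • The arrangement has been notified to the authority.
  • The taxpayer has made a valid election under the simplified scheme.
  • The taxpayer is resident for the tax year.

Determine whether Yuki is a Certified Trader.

article 6 — Covered Trader: [the taxpayer is connected with the counterparty? no] AND [the taxpayer controls the paying entity? yes] → not satisfied.
article 11 — Class-F Enterprise: [Covered Trader (article 6)? no] OR [the taxpayer carries on a trade? no] → not satisfied.
article 10 — Provisional Trader: [the taxpayer is non-resident for the tax year? no] AND [the arrangement has not been notified to the authority? no] → not satisfied.
article 9 — Primary Filer: [Class-F Enterprise (article 11)? no] AND [not a Provisional Trader (article 10)? yes] → not satisfied.
article 17 — Class-E Person: [the taxpayer has made a valid election under the simplified scheme? yes] OR [the taxpayer is resident for the tax year? yes] OR [the disposal is not of a chargeable asset? no] → satisfied.
article 4 — Certified Filer: [the taxpayer carries on a trade? no] OR [the disposal is of a chargeable asset? yes] → satisfied.
article 15 — Class-D Filer: the taxpayer has made a valid election under the simplified scheme? yes; the disposal is not of a chargeable asset? no; the taxpayer is not registered for indirect tax? no — 1 of 3 hold (need ≥2) → not satisfied.
article 8 — Class-G Resident: not a Class-E Person (article 17)? no; Certified Filer (article 4)? yes; not a Class-D Filer (article 15)? yes — 2 of 3 hold (need ≥2) → satisfied.
article 12 — Recognised Entity: [the income arises from sources within the territory? no] AND [the taxpayer is not registered for indirect tax? no] → not satisfied.
article 13 — Tier I Enterprise: [Class-G Resident (article 8)? yes] OR [not a Recognised Entity (article 12)? yes] → satisfied.
article 5 — Relevant Entity: the taxpayer does not control the paying entity? no; the taxpayer is non-resident for the tax year? no; the disposal is of a chargeable asset? yes — 1 of 3 hold (need ≥2) → not satisfied.
article 7 — Assessable Resident: [not a Relevant Entity (article 5)? yes] AND [the taxpayer does not keep adequate books and records? no] → not satisfied.
article 14 — Certified Trader: [Primary Filer (article 9)? no] OR [not a Tier I Enterprise (article 13)? no] OR [not an Assessable Resident (article 7)? yes] → satisfied.

Yes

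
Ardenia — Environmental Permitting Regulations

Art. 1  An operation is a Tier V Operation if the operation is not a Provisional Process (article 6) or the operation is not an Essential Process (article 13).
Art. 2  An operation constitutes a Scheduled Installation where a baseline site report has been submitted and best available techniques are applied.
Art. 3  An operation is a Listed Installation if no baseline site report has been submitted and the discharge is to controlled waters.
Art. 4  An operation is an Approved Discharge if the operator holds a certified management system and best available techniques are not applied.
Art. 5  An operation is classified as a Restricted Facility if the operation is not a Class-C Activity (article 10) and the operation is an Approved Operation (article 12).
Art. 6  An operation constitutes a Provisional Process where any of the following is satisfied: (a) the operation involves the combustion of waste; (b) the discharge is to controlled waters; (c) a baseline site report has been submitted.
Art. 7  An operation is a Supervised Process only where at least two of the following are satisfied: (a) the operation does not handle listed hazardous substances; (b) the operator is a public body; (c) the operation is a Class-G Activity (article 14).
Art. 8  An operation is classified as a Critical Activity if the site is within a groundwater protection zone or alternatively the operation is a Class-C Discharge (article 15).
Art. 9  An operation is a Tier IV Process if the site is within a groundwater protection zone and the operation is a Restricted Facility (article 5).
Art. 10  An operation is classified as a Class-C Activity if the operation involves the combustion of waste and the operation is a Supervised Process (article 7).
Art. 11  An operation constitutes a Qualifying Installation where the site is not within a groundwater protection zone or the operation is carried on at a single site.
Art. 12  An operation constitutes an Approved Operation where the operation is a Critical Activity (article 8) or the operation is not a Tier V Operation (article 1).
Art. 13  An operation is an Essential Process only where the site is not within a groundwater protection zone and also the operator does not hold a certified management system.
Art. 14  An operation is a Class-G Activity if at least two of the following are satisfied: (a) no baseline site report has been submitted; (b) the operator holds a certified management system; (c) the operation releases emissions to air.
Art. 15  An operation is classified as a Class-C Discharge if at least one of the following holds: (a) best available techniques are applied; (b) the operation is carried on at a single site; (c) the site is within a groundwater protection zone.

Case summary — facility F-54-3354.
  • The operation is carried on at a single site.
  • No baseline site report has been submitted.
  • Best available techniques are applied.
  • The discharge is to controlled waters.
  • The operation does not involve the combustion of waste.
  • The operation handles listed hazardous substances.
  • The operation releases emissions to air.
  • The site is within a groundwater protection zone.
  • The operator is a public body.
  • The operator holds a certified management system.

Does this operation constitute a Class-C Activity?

No

article 14 — Class-G Activity: no baseline site report has been submitted? yes; the operator holds a certified management system? yes; the operation releases emissions to air? yes — 3 of 3 hold (need ≥2) → satisfied.
article 7 — Supervised Process: the operation does not handle listed hazardous substances? no; the operator is a public body? yes; Class-G Activity (article 14)? yes — 2 of 3 hold (need ≥2) → satisfied.
article 10 — Class-C Activity: [the operation involves the combustion of waste? no] AND [Supervised Process (article 7)? yes] → not satisfied.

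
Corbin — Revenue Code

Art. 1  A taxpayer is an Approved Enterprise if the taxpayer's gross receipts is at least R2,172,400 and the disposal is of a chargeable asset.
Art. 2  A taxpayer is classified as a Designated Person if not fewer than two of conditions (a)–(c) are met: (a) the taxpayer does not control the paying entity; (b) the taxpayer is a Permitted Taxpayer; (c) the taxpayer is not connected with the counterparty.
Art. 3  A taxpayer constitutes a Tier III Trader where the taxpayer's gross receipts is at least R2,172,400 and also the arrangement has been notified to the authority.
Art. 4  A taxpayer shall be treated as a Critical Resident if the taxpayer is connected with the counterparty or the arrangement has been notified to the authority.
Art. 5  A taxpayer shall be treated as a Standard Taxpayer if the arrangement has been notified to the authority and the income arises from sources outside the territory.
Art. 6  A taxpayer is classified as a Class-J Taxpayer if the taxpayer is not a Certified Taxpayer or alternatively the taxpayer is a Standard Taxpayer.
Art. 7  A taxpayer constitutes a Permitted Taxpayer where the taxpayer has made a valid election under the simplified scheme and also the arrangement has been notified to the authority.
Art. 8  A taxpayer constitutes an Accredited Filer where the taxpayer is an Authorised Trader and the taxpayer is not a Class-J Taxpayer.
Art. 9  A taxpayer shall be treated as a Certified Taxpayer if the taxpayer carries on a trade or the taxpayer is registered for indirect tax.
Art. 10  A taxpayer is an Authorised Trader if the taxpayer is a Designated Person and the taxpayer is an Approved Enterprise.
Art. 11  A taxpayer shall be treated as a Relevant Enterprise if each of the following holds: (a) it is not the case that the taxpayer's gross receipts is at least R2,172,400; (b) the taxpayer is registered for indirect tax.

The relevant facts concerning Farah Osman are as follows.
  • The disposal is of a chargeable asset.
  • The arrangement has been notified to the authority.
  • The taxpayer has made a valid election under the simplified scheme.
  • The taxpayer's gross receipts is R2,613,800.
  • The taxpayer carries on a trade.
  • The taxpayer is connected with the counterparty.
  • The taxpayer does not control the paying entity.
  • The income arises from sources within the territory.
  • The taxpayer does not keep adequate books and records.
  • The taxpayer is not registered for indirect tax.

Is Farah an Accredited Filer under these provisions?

Yes

article 7 — Permitted Taxpayer: [the taxpayer has made a valid election under the simplified scheme? yes] AND [the arrangement has been notified to the authority? yes] → satisfied.
article 2 — Designated Person: the taxpayer does not control the paying entity? yes; Permitted Taxpayer (article 7)? yes; the taxpayer is not connected with the counterparty? no — 2 of 3 hold (need ≥2) → satisfied.
article 1 — Approved Enterprise: [taxpayer's gross receipts: R2,613,800 ≥ R2,172,400? yes] AND [the disposal is of a chargeable asset? yes] → satisfied.
article 10 — Authorised Trader: [Designated Person (article 2)? yes] AND [Approved Enterprise (article 1)? yes] → satisfied.
article 9 — Certified Taxpayer: [the taxpayer carries on a trade? yes] OR [the taxpayer is registered for indirect tax? no] → satisfied.
article 5 — Standard Taxpayer: [the arrangement has been notified to the authority? yes] AND [the income arises from sources outside the territory? no] → not satisfied.
article 6 — Class-J Taxpayer: [not a Certified Taxpayer (article 9)? no] OR [Standard Taxpayer (article 5)? no] → not satisfied.
article 8 — Accredited Filer: [Authorised Trader (article 10)? yes] AND [not a Class-J Taxpayer (article 6)? yes] → satisfied.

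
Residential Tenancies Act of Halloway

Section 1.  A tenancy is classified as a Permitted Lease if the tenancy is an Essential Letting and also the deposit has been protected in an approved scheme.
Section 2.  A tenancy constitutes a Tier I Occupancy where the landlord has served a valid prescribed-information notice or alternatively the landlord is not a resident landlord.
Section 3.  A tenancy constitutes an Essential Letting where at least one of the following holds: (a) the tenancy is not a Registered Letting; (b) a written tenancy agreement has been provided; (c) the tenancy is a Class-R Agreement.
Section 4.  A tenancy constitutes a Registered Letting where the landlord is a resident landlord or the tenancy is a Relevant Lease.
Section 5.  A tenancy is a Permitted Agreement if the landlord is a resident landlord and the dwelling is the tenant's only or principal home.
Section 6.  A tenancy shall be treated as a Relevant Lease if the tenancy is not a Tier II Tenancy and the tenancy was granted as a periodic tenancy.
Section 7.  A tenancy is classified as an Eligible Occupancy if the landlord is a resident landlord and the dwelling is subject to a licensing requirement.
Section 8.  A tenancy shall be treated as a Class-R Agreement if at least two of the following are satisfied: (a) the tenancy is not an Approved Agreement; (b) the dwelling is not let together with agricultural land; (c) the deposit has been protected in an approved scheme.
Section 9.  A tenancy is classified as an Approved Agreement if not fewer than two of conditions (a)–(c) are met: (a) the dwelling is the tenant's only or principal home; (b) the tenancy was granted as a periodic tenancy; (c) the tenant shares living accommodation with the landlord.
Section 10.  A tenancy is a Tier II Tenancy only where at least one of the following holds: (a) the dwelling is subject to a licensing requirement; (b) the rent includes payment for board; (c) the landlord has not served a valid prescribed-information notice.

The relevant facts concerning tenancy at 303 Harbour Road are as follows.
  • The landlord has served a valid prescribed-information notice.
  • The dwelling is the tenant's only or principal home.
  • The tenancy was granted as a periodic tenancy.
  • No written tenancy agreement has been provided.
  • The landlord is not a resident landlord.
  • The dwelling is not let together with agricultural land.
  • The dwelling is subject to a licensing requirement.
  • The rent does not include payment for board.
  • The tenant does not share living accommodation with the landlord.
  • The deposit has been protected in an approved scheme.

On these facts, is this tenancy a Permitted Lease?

section 10 — Tier II Tenancy: [the dwelling is subject to a licensing requirement? yes] OR [the rent includes payment for board? no] OR [the landlord has not served a valid prescribed-information notice? no] → satisfied.
section 6 — Relevant Lease: [not a Tier II Tenancy (section 10)? no] AND [the tenancy was granted as a periodic tenancy? yes] → not satisfied.
section 4 — Registered Letting: [the landlord is a resident landlord? no] OR [Relevant Lease (section 6)? no] → not satisfied.
section 9 — Approved Agreement: the dwelling is the tenant's only or principal home? yes; the tenancy was granted as a periodic tenancy? yes; the tenant shares living accommodation with the landlord? no — 2 of 3 hold (need ≥2) → satisfied.
section 8 — Class-R Agreement: not an Approved Agreement (section 9)? no; the dwelling is not let together with agricultural land? yes; the deposit has been protected in an approved scheme? yes — 2 of 3 hold (need ≥2) → satisfied.
section 3 — Essential Letting: [not a Registered Letting (section 4)? yes] OR [a written tenancy agreement has been provided? no] OR [Class-R Agreement (section 8)? yes] → satisfied.
section 1 — Permitted Lease: [Essential Letting (section 3)? yes] AND [the deposit has been protected in an approved scheme? yes] → satisfied.

Yes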